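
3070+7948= 11018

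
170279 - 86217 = 84062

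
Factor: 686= 2^1*7^3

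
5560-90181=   -84621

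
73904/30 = 36952/15 =2463.47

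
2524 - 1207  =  1317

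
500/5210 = 50/521 = 0.10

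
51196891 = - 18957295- - 70154186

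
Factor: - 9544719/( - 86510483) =3^1*3181573^1*86510483^ ( - 1) 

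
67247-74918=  - 7671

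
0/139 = 0 = 0.00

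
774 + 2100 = 2874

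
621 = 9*69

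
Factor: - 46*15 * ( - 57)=2^1*3^2*5^1*19^1 * 23^1 = 39330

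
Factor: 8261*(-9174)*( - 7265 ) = 2^1*3^1*5^1*11^2*139^1*751^1 * 1453^1=550588297710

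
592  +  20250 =20842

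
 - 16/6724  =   - 4/1681  =  -0.00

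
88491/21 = 4213 + 6/7 = 4213.86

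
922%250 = 172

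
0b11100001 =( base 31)78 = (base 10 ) 225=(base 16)e1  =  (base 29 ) 7M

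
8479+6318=14797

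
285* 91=25935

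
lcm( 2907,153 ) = 2907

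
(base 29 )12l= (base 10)920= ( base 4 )32120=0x398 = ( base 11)767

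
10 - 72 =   -  62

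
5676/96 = 473/8 = 59.12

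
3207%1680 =1527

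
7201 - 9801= - 2600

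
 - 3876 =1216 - 5092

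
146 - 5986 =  - 5840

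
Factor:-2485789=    - 19^1*41^1*3191^1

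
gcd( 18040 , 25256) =3608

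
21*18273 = 383733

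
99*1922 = 190278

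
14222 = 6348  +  7874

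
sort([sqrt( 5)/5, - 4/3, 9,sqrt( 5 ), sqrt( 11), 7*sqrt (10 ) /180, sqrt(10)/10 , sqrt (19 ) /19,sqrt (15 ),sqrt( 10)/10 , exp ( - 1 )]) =[ - 4/3, 7*sqrt( 10)/180, sqrt(19 ) /19,sqrt( 10) /10,sqrt(10 )/10,exp(  -  1),sqrt( 5 )/5,  sqrt( 5 ),sqrt (11 ),  sqrt( 15 ),  9 ] 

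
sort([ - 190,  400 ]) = [ - 190, 400 ]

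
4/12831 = 4/12831 = 0.00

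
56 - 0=56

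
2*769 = 1538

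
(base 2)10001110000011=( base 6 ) 110031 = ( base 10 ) 9091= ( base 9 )13421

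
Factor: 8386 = 2^1*7^1* 599^1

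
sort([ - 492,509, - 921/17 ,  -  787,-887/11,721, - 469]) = [-787, - 492, - 469, - 887/11, - 921/17,509,721]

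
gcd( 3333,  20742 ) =3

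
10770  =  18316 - 7546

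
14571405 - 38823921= - 24252516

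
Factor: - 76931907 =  - 3^1*13^1*1972613^1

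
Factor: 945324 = 2^2*3^3*8753^1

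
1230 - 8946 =-7716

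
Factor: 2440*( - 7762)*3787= - 71723053360 = - 2^4*5^1 * 7^1*61^1 * 541^1 * 3881^1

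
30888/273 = 792/7 = 113.14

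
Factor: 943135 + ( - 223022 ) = 269^1*2677^1 = 720113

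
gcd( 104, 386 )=2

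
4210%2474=1736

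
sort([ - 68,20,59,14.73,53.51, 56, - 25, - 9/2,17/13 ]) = [ - 68,  -  25, - 9/2,17/13,14.73, 20,  53.51,  56, 59 ]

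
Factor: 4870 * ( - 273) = - 1329510 = -2^1*3^1*5^1* 7^1* 13^1*487^1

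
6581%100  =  81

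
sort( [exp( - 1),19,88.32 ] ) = [ exp( - 1),19,88.32 ]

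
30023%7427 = 315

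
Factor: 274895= 5^1*54979^1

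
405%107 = 84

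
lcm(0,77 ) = 0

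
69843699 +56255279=126098978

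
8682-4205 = 4477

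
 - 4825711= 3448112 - 8273823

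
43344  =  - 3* ( - 14448)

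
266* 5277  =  1403682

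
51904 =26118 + 25786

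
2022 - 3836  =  - 1814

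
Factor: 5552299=199^1*27901^1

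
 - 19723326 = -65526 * 301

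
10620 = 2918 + 7702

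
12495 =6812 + 5683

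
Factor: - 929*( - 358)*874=290676668 = 2^2*19^1*23^1*179^1*929^1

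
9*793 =7137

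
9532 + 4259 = 13791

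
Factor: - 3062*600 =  - 2^4* 3^1*5^2*1531^1= - 1837200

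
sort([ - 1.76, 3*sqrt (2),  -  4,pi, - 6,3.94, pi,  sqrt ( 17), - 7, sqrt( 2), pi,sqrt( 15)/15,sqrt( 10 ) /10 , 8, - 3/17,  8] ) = [-7, - 6, - 4, - 1.76, - 3/17, sqrt( 15)/15, sqrt (10 ) /10,sqrt( 2),  pi,pi,  pi, 3.94,sqrt (17 ),3*sqrt( 2 ),8, 8]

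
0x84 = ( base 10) 132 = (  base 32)44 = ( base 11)110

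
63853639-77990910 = -14137271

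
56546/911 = 62  +  64/911 = 62.07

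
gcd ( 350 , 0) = 350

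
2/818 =1/409 = 0.00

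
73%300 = 73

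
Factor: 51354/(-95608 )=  - 25677/47804 = - 2^(  -  2)*3^4* 17^( - 1) *19^( - 1)*37^( - 1 )*317^1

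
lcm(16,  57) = 912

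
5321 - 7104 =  -1783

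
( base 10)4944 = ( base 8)11520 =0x1350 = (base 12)2A40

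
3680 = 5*736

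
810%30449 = 810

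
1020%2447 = 1020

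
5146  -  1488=3658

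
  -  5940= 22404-28344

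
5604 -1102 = 4502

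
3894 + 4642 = 8536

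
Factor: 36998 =2^1*13^1*1423^1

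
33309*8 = 266472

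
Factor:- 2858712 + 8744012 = 5885300=2^2 *5^2 * 229^1 * 257^1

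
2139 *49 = 104811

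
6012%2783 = 446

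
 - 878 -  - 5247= 4369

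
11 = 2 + 9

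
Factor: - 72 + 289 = 217=7^1*31^1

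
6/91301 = 6/91301 = 0.00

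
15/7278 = 5/2426 = 0.00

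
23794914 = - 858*( - 27733 )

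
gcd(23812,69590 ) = 2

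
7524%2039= 1407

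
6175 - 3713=2462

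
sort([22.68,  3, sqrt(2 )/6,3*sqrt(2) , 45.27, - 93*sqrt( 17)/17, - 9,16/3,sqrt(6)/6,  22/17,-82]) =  [ - 82, - 93 * sqrt( 17 )/17 , - 9,sqrt( 2 ) /6, sqrt( 6)/6,  22/17,3, 3 * sqrt( 2),16/3, 22.68,45.27] 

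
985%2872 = 985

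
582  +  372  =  954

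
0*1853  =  0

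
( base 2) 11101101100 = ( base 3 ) 2121101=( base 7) 5353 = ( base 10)1900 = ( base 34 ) 1LU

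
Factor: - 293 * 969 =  - 283917=   - 3^1*17^1 * 19^1 * 293^1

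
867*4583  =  3973461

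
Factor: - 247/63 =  - 3^( - 2 )*7^( - 1) * 13^1 * 19^1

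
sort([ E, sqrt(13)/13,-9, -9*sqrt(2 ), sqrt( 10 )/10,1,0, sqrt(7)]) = [ - 9 * sqrt(2), - 9 , 0, sqrt( 13 )/13,sqrt(10 ) /10, 1,  sqrt(7), E]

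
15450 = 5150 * 3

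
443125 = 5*88625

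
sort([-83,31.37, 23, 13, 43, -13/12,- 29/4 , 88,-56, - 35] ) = [-83, - 56, - 35,-29/4, - 13/12 , 13,23, 31.37, 43,88]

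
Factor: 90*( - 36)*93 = - 2^3*3^5*5^1*31^1 = - 301320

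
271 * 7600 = 2059600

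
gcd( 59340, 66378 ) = 138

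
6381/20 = 319 + 1/20 = 319.05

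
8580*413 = 3543540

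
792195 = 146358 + 645837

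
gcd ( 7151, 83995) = 1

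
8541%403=78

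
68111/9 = 7567+8/9 =7567.89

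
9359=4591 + 4768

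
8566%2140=6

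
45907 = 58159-12252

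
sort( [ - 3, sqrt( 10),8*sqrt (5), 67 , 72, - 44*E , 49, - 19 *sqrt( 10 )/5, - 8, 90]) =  [ - 44 * E, - 19*sqrt ( 10) /5, - 8 , - 3, sqrt( 10), 8 * sqrt( 5 ),  49,67 , 72,90] 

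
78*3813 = 297414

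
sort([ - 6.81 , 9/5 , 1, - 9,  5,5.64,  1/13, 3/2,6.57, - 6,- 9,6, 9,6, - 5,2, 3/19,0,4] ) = [ - 9 , - 9, - 6.81, - 6, - 5, 0, 1/13 , 3/19,1, 3/2, 9/5,2 , 4 , 5,  5.64,6,  6,6.57 , 9]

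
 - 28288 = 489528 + -517816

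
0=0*38491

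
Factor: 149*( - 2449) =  - 364901= - 31^1*79^1*149^1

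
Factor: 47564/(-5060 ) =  - 5^( - 1)*47^1 = -  47/5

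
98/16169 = 98/16169 =0.01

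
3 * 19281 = 57843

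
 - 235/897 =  - 235/897 = - 0.26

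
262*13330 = 3492460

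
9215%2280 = 95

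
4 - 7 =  -3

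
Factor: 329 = 7^1*47^1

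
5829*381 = 2220849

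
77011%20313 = 16072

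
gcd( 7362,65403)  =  9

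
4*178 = 712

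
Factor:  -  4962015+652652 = -4309363^1=-  4309363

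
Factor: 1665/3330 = 1/2 = 2^( - 1)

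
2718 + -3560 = - 842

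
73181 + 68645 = 141826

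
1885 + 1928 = 3813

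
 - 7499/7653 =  - 1+154/7653=-0.98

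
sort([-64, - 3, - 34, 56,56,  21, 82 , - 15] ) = [-64,-34, - 15, - 3, 21, 56, 56, 82]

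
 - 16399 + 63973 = 47574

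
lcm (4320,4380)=315360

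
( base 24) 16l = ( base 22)1BF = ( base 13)450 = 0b1011100101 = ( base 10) 741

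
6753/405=16 + 91/135 = 16.67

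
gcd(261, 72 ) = 9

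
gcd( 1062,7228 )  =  2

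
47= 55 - 8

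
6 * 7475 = 44850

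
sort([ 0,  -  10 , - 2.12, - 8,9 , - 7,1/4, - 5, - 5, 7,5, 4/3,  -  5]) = [ - 10, - 8, - 7, - 5, - 5, - 5, - 2.12, 0,  1/4,4/3,  5,7,9]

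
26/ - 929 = -1 + 903/929 = - 0.03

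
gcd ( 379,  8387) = 1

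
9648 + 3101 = 12749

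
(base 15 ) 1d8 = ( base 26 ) GC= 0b110101100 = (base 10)428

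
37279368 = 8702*4284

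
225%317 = 225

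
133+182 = 315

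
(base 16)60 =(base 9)116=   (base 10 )96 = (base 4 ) 1200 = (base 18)56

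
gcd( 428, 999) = 1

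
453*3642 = 1649826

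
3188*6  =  19128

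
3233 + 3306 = 6539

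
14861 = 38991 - 24130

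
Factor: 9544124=2^2*2386031^1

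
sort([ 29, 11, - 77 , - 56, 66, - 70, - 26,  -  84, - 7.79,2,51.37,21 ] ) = [ - 84, - 77, - 70, - 56,  -  26,-7.79,2,11,21, 29, 51.37,66 ] 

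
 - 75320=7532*( - 10)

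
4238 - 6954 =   -  2716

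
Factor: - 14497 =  - 7^1*19^1* 109^1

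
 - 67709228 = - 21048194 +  - 46661034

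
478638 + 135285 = 613923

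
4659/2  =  2329 + 1/2 = 2329.50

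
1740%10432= 1740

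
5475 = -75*( - 73)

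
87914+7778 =95692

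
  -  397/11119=-1 + 10722/11119 = - 0.04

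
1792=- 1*(-1792)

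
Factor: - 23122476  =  -2^2*3^3*13^1*43^1*383^1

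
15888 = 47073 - 31185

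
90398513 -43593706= 46804807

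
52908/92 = 13227/23 = 575.09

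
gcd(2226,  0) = 2226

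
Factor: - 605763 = - 3^2*67307^1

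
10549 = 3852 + 6697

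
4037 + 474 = 4511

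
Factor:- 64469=-23^1*2803^1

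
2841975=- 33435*( - 85)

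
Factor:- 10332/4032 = - 41/16 = - 2^( - 4)*41^1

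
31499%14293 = 2913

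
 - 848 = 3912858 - 3913706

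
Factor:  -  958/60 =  - 2^( - 1 )*3^( - 1 )*5^(-1)*479^1 = - 479/30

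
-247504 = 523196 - 770700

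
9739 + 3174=12913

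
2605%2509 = 96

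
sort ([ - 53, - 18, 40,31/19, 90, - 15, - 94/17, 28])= [ - 53,-18, -15, - 94/17,31/19, 28, 40,  90]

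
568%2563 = 568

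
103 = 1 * 103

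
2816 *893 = 2514688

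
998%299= 101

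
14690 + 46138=60828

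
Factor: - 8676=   -2^2*3^2*241^1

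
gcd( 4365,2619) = 873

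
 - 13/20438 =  - 13/20438 = - 0.00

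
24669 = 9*2741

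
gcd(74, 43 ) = 1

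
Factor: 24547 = 24547^1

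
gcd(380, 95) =95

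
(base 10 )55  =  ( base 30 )1P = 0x37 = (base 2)110111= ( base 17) 34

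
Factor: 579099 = 3^1*137^1 * 1409^1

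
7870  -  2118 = 5752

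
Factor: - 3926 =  - 2^1*13^1*151^1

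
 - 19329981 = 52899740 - 72229721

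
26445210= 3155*8382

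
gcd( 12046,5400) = 2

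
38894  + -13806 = 25088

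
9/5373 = 1/597 = 0.00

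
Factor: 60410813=60410813^1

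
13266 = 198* 67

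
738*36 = 26568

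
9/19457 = 9/19457= 0.00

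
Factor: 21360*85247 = 2^4*3^1*5^1 * 89^1*85247^1 = 1820875920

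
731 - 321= 410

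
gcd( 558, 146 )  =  2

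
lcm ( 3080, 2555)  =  224840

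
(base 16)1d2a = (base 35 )63B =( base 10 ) 7466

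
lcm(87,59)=5133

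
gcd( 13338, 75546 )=54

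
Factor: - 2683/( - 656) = 2^( - 4)*41^( - 1) * 2683^1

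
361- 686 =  - 325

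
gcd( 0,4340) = 4340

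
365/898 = 365/898 = 0.41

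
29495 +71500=100995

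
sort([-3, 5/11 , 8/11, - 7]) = [ - 7,-3, 5/11, 8/11]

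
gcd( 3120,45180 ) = 60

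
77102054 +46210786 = 123312840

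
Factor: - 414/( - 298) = 3^2 * 23^1 * 149^( - 1) = 207/149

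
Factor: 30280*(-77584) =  - 2^7*5^1*13^1*373^1*757^1= -2349243520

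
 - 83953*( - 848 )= 71192144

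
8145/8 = 8145/8 = 1018.12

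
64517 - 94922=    - 30405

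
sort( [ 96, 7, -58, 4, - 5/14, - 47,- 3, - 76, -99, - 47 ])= [ - 99,  -  76 , - 58  ,  -  47, - 47, - 3, - 5/14,4, 7,  96]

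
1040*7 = 7280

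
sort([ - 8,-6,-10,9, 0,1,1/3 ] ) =[-10, - 8,-6,0,1/3,1,9]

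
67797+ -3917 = 63880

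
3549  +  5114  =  8663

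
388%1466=388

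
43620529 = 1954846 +41665683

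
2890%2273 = 617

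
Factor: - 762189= - 3^1 * 83^1*3061^1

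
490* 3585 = 1756650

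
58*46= 2668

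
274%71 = 61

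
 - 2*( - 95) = 190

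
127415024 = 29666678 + 97748346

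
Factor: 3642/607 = 2^1*3^1 = 6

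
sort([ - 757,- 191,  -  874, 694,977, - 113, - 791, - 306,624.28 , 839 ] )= [ - 874, - 791, - 757,  -  306, - 191 , - 113, 624.28, 694, 839,977 ] 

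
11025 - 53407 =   -  42382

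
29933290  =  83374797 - 53441507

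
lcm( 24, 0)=0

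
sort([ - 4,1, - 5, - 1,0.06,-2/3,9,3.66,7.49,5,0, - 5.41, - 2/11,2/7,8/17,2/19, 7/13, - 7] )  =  [  -  7, - 5.41, - 5, - 4 , - 1, - 2/3, - 2/11,0, 0.06, 2/19,2/7,8/17,7/13,1, 3.66, 5,7.49, 9] 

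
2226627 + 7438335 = 9664962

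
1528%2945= 1528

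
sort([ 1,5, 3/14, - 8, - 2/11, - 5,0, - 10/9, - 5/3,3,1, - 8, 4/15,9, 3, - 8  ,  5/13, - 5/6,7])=[ - 8, - 8, - 8, - 5,-5/3, - 10/9, - 5/6,-2/11,0,  3/14,4/15 , 5/13,1, 1 , 3,3,5, 7, 9 ]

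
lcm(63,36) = 252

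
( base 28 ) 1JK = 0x538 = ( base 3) 1211111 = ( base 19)3D6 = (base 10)1336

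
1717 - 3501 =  -1784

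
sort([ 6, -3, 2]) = [ - 3,2, 6]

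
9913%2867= 1312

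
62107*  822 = 51051954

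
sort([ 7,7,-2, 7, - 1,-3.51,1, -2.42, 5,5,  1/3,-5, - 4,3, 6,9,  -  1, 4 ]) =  [-5,-4, - 3.51, - 2.42, - 2,-1, - 1,1/3,1, 3,  4,5,5,6,7,  7 , 7,9] 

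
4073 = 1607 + 2466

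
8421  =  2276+6145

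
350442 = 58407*6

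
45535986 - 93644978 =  - 48108992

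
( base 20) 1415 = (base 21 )10h7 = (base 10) 9625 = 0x2599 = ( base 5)302000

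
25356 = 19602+5754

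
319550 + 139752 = 459302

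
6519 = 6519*1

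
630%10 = 0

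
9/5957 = 9/5957= 0.00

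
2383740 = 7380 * 323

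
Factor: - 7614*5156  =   - 2^3*3^4*47^1*1289^1  =  - 39257784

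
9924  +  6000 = 15924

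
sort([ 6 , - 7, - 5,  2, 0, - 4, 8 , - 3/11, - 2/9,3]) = [ - 7, - 5, - 4,-3/11, - 2/9, 0, 2, 3 , 6, 8]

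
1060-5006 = -3946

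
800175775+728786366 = 1528962141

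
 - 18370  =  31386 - 49756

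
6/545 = 6/545 = 0.01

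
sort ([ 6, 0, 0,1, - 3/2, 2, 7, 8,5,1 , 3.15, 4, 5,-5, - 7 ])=[ - 7, - 5,  -  3/2, 0, 0,1, 1 , 2,3.15,  4,5,5 , 6, 7, 8 ]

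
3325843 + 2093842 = 5419685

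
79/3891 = 79/3891 = 0.02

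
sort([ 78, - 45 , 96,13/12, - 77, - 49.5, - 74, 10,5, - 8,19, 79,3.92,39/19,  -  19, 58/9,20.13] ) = [ - 77,- 74,  -  49.5, - 45, - 19, - 8, 13/12 , 39/19, 3.92, 5, 58/9,10, 19, 20.13, 78, 79,96]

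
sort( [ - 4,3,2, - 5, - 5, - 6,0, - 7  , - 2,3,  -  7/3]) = [ - 7,-6, - 5, - 5, - 4,  -  7/3,-2, 0,2,3 , 3]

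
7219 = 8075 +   -  856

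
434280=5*86856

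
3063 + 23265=26328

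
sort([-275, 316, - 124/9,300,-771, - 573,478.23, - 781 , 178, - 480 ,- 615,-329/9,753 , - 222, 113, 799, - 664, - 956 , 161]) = [-956 , - 781, - 771,-664,-615, - 573, - 480, - 275, - 222,  -  329/9,-124/9,113,161,178,300, 316, 478.23, 753,799] 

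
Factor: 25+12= 37^1 = 37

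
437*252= 110124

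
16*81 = 1296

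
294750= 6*49125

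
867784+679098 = 1546882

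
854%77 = 7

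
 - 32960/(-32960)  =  1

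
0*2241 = 0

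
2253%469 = 377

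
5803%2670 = 463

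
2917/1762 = 2917/1762 = 1.66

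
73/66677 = 73/66677=0.00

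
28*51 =1428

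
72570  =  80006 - 7436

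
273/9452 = 273/9452= 0.03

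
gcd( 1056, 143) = 11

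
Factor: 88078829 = 29^1*3037201^1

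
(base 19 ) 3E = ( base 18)3H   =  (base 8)107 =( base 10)71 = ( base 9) 78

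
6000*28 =168000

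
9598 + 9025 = 18623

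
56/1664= 7/208 = 0.03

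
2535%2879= 2535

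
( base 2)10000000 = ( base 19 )6e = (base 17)79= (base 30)48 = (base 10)128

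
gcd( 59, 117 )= 1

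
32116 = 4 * 8029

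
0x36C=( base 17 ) 309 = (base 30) t6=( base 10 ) 876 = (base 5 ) 12001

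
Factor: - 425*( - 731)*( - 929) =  - 288617075 = - 5^2*17^2*43^1 * 929^1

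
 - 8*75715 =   -  605720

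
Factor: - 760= - 2^3*5^1 * 19^1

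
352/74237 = 352/74237 = 0.00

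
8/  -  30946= - 4/15473 = - 0.00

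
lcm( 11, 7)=77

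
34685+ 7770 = 42455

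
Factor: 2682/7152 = 3/8 = 2^( -3)*3^1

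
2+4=6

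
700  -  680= 20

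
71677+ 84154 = 155831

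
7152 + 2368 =9520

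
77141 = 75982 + 1159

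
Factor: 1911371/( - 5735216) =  - 2^( - 4 )*7^1*11^1 *103^1*241^1 * 347^( - 1)*1033^( - 1)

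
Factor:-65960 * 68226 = - 4500186960 = - 2^4*3^1*5^1 * 17^1*83^1*97^1*137^1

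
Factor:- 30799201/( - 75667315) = 5^(-1)*43^(-1)* 53^1*107^1*353^( - 1)*997^(- 1)*5431^1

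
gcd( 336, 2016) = 336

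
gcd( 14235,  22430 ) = 5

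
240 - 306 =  -66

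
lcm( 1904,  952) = 1904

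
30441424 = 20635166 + 9806258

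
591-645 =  - 54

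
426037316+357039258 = 783076574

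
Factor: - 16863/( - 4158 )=2^( - 1)*3^( - 2)*73^1 = 73/18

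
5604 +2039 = 7643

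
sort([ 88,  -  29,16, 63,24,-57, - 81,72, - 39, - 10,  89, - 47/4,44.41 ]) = [ -81, - 57,  -  39, - 29, - 47/4, - 10, 16, 24, 44.41, 63,  72, 88,89] 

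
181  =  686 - 505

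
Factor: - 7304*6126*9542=  -  426950148768= - 2^5*3^1*11^1*13^1*83^1*367^1*1021^1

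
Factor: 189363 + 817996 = 1007359^1 = 1007359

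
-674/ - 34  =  337/17 = 19.82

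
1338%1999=1338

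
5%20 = 5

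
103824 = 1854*56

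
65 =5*13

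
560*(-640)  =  - 358400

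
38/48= 19/24 = 0.79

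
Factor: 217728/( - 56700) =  - 96/25= -2^5*3^1*5^ (- 2 )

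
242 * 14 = 3388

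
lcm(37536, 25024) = 75072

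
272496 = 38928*7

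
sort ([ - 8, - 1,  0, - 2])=[ - 8, - 2, - 1,0]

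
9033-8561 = 472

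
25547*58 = 1481726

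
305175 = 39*7825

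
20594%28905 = 20594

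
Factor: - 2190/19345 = - 6/53  =  -  2^1*3^1*53^ ( - 1 ) 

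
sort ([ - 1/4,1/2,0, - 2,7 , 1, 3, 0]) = [ - 2, - 1/4,0,0,1/2,1, 3,7]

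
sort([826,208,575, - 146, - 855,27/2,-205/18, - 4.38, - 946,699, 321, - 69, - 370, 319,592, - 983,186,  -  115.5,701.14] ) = [ - 983, - 946,-855, - 370,-146 , - 115.5, - 69,  -  205/18,  -  4.38,27/2,186,208,319,  321,  575,592,  699,701.14,826]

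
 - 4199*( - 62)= 260338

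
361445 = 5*72289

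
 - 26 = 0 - 26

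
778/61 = 778/61= 12.75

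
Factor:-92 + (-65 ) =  - 157 = - 157^1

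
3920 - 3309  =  611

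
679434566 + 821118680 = 1500553246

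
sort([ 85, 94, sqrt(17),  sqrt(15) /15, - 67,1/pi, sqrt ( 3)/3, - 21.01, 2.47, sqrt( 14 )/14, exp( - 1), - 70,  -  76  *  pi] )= [  -  76*pi,-70, - 67,- 21.01,sqrt( 15)/15,sqrt( 14)/14, 1/pi,exp( - 1),  sqrt(3)/3, 2.47, sqrt( 17),  85, 94 ]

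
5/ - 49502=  - 5/49502 = -0.00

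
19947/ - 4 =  - 4987+1/4=-4986.75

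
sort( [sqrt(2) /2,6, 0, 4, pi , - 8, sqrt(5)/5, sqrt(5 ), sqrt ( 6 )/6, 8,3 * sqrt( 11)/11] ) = [ - 8, 0, sqrt(6)/6,sqrt (5 )/5, sqrt(2 )/2 , 3*sqrt (11 )/11, sqrt(5), pi, 4 , 6, 8 ]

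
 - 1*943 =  - 943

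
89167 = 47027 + 42140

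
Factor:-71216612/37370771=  - 2^2*17804153^1*37370771^(- 1)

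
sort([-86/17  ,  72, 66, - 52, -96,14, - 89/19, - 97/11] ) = [ - 96, - 52, - 97/11, - 86/17, - 89/19 , 14 , 66, 72]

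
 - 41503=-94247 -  - 52744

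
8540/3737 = 2 + 1066/3737=2.29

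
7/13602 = 7/13602 = 0.00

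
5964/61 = 5964/61= 97.77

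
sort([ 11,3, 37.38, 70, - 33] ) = [ - 33,3, 11 , 37.38, 70] 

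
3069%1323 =423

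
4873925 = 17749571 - 12875646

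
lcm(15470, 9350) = 850850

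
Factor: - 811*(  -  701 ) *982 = 558277802 = 2^1 *491^1 * 701^1*811^1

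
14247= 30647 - 16400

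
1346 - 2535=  - 1189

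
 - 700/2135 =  - 1+41/61  =  - 0.33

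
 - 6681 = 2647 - 9328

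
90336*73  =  6594528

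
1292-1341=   -  49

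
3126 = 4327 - 1201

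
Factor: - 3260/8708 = - 815/2177 = - 5^1*7^( - 1)*163^1*311^( - 1 ) 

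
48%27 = 21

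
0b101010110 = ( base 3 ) 110200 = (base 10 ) 342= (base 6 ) 1330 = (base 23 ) EK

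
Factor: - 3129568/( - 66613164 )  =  2^3* 3^( - 1)*13^1*19^( - 2)* 7523^1 * 15377^( - 1) = 782392/16653291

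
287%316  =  287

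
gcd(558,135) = 9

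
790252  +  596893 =1387145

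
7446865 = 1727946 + 5718919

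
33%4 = 1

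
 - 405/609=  - 135/203 =- 0.67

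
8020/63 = 127 + 19/63 = 127.30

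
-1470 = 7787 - 9257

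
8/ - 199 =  - 1 + 191/199 = - 0.04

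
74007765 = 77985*949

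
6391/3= 2130 + 1/3 = 2130.33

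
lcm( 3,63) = 63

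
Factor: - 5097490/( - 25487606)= 5^1 * 23^1 * 37^1 * 599^1 *12743803^( - 1) = 2548745/12743803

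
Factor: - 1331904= - 2^6*3^1*7^1*991^1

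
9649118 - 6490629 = 3158489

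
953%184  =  33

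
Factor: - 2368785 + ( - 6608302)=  - 7^1*53^1*24197^1= -8977087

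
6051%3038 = 3013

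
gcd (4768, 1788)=596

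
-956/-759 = 1+197/759  =  1.26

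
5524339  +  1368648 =6892987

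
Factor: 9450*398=2^2*3^3*5^2*7^1*199^1=3761100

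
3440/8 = 430=430.00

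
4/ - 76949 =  - 1 + 76945/76949 = - 0.00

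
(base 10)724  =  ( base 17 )28a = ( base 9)884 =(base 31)nb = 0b1011010100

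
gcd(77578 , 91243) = 1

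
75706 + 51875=127581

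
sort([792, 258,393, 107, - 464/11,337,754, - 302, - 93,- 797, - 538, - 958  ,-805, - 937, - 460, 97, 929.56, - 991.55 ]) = [ - 991.55, - 958,  -  937, - 805 , - 797,-538,  -  460, - 302, -93, - 464/11,97, 107, 258, 337, 393, 754, 792, 929.56 ] 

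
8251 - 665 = 7586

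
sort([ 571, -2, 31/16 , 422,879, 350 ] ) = [- 2,31/16,350,422,571, 879] 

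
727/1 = 727 = 727.00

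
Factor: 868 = 2^2*7^1*31^1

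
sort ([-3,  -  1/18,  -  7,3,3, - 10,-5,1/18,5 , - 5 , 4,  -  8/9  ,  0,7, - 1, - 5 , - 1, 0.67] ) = [-10,-7, - 5, - 5, - 5, - 3, - 1,  -  1,  -  8/9 ,  -  1/18,0, 1/18,  0.67,3, 3,  4,5,7] 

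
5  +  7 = 12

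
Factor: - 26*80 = -2080 = -2^5*5^1*13^1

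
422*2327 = 981994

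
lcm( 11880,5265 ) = 463320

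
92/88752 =23/22188 = 0.00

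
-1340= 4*(-335) 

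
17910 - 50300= - 32390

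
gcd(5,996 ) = 1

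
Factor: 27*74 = 1998 = 2^1*3^3*37^1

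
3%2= 1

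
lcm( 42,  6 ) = 42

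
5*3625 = 18125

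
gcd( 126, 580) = 2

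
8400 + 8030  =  16430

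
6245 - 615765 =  - 609520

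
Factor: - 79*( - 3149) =248771  =  47^1* 67^1*79^1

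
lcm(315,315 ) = 315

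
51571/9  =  51571/9 = 5730.11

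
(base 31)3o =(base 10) 117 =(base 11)a7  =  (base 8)165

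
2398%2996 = 2398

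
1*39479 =39479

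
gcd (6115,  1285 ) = 5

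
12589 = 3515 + 9074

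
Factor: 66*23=1518 = 2^1*3^1*11^1 * 23^1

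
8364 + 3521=11885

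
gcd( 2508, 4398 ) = 6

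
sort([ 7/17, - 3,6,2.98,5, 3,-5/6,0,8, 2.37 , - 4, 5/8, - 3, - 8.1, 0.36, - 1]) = [ - 8.1, - 4, - 3,- 3 , - 1, -5/6,0,0.36 , 7/17,5/8,  2.37,2.98,3,  5,6, 8]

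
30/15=2 = 2.00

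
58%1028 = 58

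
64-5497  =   -5433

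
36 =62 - 26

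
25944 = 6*4324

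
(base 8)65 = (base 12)45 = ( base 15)38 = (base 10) 53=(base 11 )49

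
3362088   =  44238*76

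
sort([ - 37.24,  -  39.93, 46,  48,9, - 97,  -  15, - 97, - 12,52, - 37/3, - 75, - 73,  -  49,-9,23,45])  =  [-97, - 97,-75, -73,  -  49, - 39.93, -37.24, - 15, - 37/3, - 12,-9, 9, 23,45, 46,48,  52]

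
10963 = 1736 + 9227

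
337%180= 157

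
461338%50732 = 4750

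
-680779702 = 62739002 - 743518704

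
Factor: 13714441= 13^1*1054957^1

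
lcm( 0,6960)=0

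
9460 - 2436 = 7024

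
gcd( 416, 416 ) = 416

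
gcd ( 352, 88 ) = 88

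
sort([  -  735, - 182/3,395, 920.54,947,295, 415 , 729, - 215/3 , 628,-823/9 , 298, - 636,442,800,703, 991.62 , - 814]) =[ - 814, - 735, - 636, - 823/9, - 215/3, - 182/3,295, 298,395,415, 442 , 628,703,729,800, 920.54, 947,991.62]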